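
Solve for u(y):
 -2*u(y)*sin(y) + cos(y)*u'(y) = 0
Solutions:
 u(y) = C1/cos(y)^2


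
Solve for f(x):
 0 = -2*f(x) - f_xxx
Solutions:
 f(x) = C3*exp(-2^(1/3)*x) + (C1*sin(2^(1/3)*sqrt(3)*x/2) + C2*cos(2^(1/3)*sqrt(3)*x/2))*exp(2^(1/3)*x/2)


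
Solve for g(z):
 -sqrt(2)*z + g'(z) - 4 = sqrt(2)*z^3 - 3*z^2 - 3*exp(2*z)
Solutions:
 g(z) = C1 + sqrt(2)*z^4/4 - z^3 + sqrt(2)*z^2/2 + 4*z - 3*exp(2*z)/2


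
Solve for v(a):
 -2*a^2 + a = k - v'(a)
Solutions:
 v(a) = C1 + 2*a^3/3 - a^2/2 + a*k


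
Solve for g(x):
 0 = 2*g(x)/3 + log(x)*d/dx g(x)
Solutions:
 g(x) = C1*exp(-2*li(x)/3)


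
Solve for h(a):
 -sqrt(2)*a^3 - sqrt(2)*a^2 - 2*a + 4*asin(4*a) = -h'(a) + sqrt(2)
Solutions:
 h(a) = C1 + sqrt(2)*a^4/4 + sqrt(2)*a^3/3 + a^2 - 4*a*asin(4*a) + sqrt(2)*a - sqrt(1 - 16*a^2)


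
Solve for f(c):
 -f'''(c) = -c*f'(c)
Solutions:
 f(c) = C1 + Integral(C2*airyai(c) + C3*airybi(c), c)


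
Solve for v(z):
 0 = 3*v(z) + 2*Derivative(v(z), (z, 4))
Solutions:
 v(z) = (C1*sin(6^(1/4)*z/2) + C2*cos(6^(1/4)*z/2))*exp(-6^(1/4)*z/2) + (C3*sin(6^(1/4)*z/2) + C4*cos(6^(1/4)*z/2))*exp(6^(1/4)*z/2)


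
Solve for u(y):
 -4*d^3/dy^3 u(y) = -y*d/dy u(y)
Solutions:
 u(y) = C1 + Integral(C2*airyai(2^(1/3)*y/2) + C3*airybi(2^(1/3)*y/2), y)


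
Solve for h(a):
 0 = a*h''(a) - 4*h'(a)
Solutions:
 h(a) = C1 + C2*a^5


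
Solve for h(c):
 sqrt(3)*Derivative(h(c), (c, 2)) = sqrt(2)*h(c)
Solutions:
 h(c) = C1*exp(-2^(1/4)*3^(3/4)*c/3) + C2*exp(2^(1/4)*3^(3/4)*c/3)


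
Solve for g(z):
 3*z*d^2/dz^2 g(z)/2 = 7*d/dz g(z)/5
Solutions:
 g(z) = C1 + C2*z^(29/15)


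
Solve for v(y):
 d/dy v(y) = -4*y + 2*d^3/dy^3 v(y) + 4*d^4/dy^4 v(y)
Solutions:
 v(y) = C1 + C4*exp(y/2) - 2*y^2 + (C2*sin(y/2) + C3*cos(y/2))*exp(-y/2)


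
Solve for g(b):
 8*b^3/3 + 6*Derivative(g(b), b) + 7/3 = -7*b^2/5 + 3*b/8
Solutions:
 g(b) = C1 - b^4/9 - 7*b^3/90 + b^2/32 - 7*b/18


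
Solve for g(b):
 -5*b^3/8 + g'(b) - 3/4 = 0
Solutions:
 g(b) = C1 + 5*b^4/32 + 3*b/4


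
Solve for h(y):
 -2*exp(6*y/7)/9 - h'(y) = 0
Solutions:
 h(y) = C1 - 7*exp(6*y/7)/27


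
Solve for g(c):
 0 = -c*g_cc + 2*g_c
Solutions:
 g(c) = C1 + C2*c^3


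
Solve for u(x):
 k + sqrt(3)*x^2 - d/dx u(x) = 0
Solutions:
 u(x) = C1 + k*x + sqrt(3)*x^3/3


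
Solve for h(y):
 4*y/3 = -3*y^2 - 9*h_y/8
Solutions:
 h(y) = C1 - 8*y^3/9 - 16*y^2/27


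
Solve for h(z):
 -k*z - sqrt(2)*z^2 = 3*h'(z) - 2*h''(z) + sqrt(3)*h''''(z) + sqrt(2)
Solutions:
 h(z) = C1 + C2*exp(z*(4*6^(1/3)/(sqrt(729 - 32*sqrt(3)) + 27)^(1/3) + 2^(2/3)*3^(1/6)*(sqrt(729 - 32*sqrt(3)) + 27)^(1/3))/12)*sin(z*(-6^(2/3)*(sqrt(729 - 32*sqrt(3)) + 27)^(1/3) + 4*2^(1/3)*3^(5/6)/(sqrt(729 - 32*sqrt(3)) + 27)^(1/3))/12) + C3*exp(z*(4*6^(1/3)/(sqrt(729 - 32*sqrt(3)) + 27)^(1/3) + 2^(2/3)*3^(1/6)*(sqrt(729 - 32*sqrt(3)) + 27)^(1/3))/12)*cos(z*(-6^(2/3)*(sqrt(729 - 32*sqrt(3)) + 27)^(1/3) + 4*2^(1/3)*3^(5/6)/(sqrt(729 - 32*sqrt(3)) + 27)^(1/3))/12) + C4*exp(-z*(4*6^(1/3)/(sqrt(729 - 32*sqrt(3)) + 27)^(1/3) + 2^(2/3)*3^(1/6)*(sqrt(729 - 32*sqrt(3)) + 27)^(1/3))/6) - k*z^2/6 - 2*k*z/9 - sqrt(2)*z^3/9 - 2*sqrt(2)*z^2/9 - 17*sqrt(2)*z/27


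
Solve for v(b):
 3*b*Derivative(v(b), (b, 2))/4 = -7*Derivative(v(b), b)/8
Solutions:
 v(b) = C1 + C2/b^(1/6)


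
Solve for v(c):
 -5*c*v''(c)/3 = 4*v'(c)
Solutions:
 v(c) = C1 + C2/c^(7/5)


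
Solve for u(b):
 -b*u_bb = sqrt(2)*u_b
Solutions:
 u(b) = C1 + C2*b^(1 - sqrt(2))


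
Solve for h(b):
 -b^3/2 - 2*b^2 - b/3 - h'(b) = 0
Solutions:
 h(b) = C1 - b^4/8 - 2*b^3/3 - b^2/6


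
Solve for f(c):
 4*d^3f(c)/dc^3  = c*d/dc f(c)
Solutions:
 f(c) = C1 + Integral(C2*airyai(2^(1/3)*c/2) + C3*airybi(2^(1/3)*c/2), c)


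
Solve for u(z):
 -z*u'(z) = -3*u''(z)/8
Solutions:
 u(z) = C1 + C2*erfi(2*sqrt(3)*z/3)


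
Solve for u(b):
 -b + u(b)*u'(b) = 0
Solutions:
 u(b) = -sqrt(C1 + b^2)
 u(b) = sqrt(C1 + b^2)


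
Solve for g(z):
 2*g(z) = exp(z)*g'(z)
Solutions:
 g(z) = C1*exp(-2*exp(-z))


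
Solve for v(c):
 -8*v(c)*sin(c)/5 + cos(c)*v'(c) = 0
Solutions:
 v(c) = C1/cos(c)^(8/5)


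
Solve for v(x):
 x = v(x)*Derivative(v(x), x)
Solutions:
 v(x) = -sqrt(C1 + x^2)
 v(x) = sqrt(C1 + x^2)


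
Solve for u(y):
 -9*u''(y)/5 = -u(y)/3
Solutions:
 u(y) = C1*exp(-sqrt(15)*y/9) + C2*exp(sqrt(15)*y/9)


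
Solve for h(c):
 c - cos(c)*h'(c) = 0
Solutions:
 h(c) = C1 + Integral(c/cos(c), c)


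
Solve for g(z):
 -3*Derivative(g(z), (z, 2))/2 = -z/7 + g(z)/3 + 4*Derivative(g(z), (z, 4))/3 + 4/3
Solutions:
 g(z) = C1*sin(z*sqrt(9 - sqrt(17))/4) + C2*sin(z*sqrt(sqrt(17) + 9)/4) + C3*cos(z*sqrt(9 - sqrt(17))/4) + C4*cos(z*sqrt(sqrt(17) + 9)/4) + 3*z/7 - 4


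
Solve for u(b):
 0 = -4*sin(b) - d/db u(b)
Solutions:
 u(b) = C1 + 4*cos(b)


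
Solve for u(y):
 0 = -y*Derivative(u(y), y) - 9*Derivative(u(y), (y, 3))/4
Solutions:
 u(y) = C1 + Integral(C2*airyai(-2^(2/3)*3^(1/3)*y/3) + C3*airybi(-2^(2/3)*3^(1/3)*y/3), y)


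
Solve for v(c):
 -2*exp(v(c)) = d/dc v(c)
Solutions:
 v(c) = log(1/(C1 + 2*c))


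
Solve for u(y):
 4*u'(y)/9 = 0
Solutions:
 u(y) = C1


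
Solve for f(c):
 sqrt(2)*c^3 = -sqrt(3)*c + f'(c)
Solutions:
 f(c) = C1 + sqrt(2)*c^4/4 + sqrt(3)*c^2/2


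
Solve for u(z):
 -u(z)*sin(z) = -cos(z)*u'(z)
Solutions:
 u(z) = C1/cos(z)


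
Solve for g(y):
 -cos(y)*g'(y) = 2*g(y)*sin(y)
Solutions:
 g(y) = C1*cos(y)^2


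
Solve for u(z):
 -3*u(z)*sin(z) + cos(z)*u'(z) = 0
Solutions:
 u(z) = C1/cos(z)^3


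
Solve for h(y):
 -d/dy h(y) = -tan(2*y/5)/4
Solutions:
 h(y) = C1 - 5*log(cos(2*y/5))/8


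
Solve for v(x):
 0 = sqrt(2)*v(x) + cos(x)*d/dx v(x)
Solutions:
 v(x) = C1*(sin(x) - 1)^(sqrt(2)/2)/(sin(x) + 1)^(sqrt(2)/2)


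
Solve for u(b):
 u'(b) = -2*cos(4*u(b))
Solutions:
 u(b) = -asin((C1 + exp(16*b))/(C1 - exp(16*b)))/4 + pi/4
 u(b) = asin((C1 + exp(16*b))/(C1 - exp(16*b)))/4


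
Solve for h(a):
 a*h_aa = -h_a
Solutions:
 h(a) = C1 + C2*log(a)


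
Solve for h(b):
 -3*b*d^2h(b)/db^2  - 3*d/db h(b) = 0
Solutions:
 h(b) = C1 + C2*log(b)


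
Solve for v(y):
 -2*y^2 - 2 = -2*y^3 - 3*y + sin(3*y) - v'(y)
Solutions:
 v(y) = C1 - y^4/2 + 2*y^3/3 - 3*y^2/2 + 2*y - cos(3*y)/3


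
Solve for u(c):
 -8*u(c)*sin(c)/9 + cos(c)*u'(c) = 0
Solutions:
 u(c) = C1/cos(c)^(8/9)


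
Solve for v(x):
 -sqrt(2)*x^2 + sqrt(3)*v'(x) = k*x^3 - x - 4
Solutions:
 v(x) = C1 + sqrt(3)*k*x^4/12 + sqrt(6)*x^3/9 - sqrt(3)*x^2/6 - 4*sqrt(3)*x/3


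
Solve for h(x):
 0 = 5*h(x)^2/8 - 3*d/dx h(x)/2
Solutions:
 h(x) = -12/(C1 + 5*x)


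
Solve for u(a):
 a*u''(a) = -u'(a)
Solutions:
 u(a) = C1 + C2*log(a)


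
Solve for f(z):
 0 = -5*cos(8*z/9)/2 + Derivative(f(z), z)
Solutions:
 f(z) = C1 + 45*sin(8*z/9)/16


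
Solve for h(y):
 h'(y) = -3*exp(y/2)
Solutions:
 h(y) = C1 - 6*exp(y/2)


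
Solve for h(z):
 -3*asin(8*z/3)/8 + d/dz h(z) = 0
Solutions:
 h(z) = C1 + 3*z*asin(8*z/3)/8 + 3*sqrt(9 - 64*z^2)/64


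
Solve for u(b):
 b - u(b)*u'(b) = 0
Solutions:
 u(b) = -sqrt(C1 + b^2)
 u(b) = sqrt(C1 + b^2)


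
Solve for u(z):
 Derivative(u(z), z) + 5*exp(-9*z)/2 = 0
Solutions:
 u(z) = C1 + 5*exp(-9*z)/18


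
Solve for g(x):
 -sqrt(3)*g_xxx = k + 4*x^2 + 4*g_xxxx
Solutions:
 g(x) = C1 + C2*x + C3*x^2 + C4*exp(-sqrt(3)*x/4) - sqrt(3)*x^5/45 + 4*x^4/9 + sqrt(3)*x^3*(-3*k - 128)/54


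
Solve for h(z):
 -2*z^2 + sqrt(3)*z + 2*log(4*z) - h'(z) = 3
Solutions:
 h(z) = C1 - 2*z^3/3 + sqrt(3)*z^2/2 + 2*z*log(z) - 5*z + z*log(16)


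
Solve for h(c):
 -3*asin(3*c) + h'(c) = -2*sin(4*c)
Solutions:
 h(c) = C1 + 3*c*asin(3*c) + sqrt(1 - 9*c^2) + cos(4*c)/2


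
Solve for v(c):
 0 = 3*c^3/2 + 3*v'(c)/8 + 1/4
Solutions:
 v(c) = C1 - c^4 - 2*c/3


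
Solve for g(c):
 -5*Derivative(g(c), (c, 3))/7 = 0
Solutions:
 g(c) = C1 + C2*c + C3*c^2


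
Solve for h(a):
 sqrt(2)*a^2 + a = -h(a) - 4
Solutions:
 h(a) = -sqrt(2)*a^2 - a - 4


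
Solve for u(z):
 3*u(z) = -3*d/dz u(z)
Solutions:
 u(z) = C1*exp(-z)


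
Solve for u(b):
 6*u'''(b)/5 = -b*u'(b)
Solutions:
 u(b) = C1 + Integral(C2*airyai(-5^(1/3)*6^(2/3)*b/6) + C3*airybi(-5^(1/3)*6^(2/3)*b/6), b)


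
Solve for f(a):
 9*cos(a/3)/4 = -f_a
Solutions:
 f(a) = C1 - 27*sin(a/3)/4


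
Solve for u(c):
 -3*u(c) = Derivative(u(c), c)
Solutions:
 u(c) = C1*exp(-3*c)


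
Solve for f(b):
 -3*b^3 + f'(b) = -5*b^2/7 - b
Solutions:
 f(b) = C1 + 3*b^4/4 - 5*b^3/21 - b^2/2


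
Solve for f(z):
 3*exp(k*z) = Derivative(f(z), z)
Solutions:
 f(z) = C1 + 3*exp(k*z)/k


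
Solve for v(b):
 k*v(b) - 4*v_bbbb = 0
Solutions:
 v(b) = C1*exp(-sqrt(2)*b*k^(1/4)/2) + C2*exp(sqrt(2)*b*k^(1/4)/2) + C3*exp(-sqrt(2)*I*b*k^(1/4)/2) + C4*exp(sqrt(2)*I*b*k^(1/4)/2)


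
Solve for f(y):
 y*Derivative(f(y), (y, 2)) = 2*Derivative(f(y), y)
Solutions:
 f(y) = C1 + C2*y^3


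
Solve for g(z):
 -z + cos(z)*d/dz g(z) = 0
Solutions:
 g(z) = C1 + Integral(z/cos(z), z)


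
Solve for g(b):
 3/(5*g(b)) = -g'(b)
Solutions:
 g(b) = -sqrt(C1 - 30*b)/5
 g(b) = sqrt(C1 - 30*b)/5


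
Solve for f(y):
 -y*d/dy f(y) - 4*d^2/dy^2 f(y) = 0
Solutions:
 f(y) = C1 + C2*erf(sqrt(2)*y/4)


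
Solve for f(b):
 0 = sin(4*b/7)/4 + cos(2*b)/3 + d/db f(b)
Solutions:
 f(b) = C1 - sin(2*b)/6 + 7*cos(4*b/7)/16


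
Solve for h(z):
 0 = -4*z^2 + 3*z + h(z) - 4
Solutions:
 h(z) = 4*z^2 - 3*z + 4


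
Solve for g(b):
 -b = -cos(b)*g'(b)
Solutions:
 g(b) = C1 + Integral(b/cos(b), b)


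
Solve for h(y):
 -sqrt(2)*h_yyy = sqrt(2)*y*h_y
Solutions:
 h(y) = C1 + Integral(C2*airyai(-y) + C3*airybi(-y), y)


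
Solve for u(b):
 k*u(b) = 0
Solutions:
 u(b) = 0


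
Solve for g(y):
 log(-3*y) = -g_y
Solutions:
 g(y) = C1 - y*log(-y) + y*(1 - log(3))


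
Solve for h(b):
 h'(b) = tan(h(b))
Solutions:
 h(b) = pi - asin(C1*exp(b))
 h(b) = asin(C1*exp(b))


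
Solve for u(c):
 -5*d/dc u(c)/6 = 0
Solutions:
 u(c) = C1


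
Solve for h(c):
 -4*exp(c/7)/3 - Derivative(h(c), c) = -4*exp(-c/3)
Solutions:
 h(c) = C1 - 28*exp(c/7)/3 - 12*exp(-c/3)


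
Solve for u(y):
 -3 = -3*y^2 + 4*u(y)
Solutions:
 u(y) = 3*y^2/4 - 3/4


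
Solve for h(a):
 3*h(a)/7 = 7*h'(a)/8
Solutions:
 h(a) = C1*exp(24*a/49)


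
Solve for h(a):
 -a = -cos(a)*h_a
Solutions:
 h(a) = C1 + Integral(a/cos(a), a)


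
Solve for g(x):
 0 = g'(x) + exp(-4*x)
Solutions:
 g(x) = C1 + exp(-4*x)/4


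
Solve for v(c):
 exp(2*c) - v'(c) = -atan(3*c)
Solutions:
 v(c) = C1 + c*atan(3*c) + exp(2*c)/2 - log(9*c^2 + 1)/6


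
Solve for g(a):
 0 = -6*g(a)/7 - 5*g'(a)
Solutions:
 g(a) = C1*exp(-6*a/35)


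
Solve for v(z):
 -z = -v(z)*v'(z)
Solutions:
 v(z) = -sqrt(C1 + z^2)
 v(z) = sqrt(C1 + z^2)


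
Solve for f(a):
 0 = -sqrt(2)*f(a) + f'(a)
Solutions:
 f(a) = C1*exp(sqrt(2)*a)


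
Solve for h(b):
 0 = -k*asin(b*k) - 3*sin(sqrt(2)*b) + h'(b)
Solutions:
 h(b) = C1 + k*Piecewise((b*asin(b*k) + sqrt(-b^2*k^2 + 1)/k, Ne(k, 0)), (0, True)) - 3*sqrt(2)*cos(sqrt(2)*b)/2


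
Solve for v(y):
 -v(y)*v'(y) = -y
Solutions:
 v(y) = -sqrt(C1 + y^2)
 v(y) = sqrt(C1 + y^2)


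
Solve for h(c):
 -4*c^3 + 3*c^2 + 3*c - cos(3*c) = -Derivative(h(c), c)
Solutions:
 h(c) = C1 + c^4 - c^3 - 3*c^2/2 + sin(3*c)/3


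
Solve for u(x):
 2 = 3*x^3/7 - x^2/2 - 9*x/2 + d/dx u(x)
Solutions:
 u(x) = C1 - 3*x^4/28 + x^3/6 + 9*x^2/4 + 2*x


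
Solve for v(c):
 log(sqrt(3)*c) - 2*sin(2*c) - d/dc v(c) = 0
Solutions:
 v(c) = C1 + c*log(c) - c + c*log(3)/2 + cos(2*c)


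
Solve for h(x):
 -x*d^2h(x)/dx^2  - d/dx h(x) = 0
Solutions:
 h(x) = C1 + C2*log(x)


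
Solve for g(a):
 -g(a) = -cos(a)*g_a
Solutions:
 g(a) = C1*sqrt(sin(a) + 1)/sqrt(sin(a) - 1)


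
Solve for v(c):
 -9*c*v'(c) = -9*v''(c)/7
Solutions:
 v(c) = C1 + C2*erfi(sqrt(14)*c/2)


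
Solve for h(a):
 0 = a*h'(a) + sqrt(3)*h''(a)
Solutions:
 h(a) = C1 + C2*erf(sqrt(2)*3^(3/4)*a/6)


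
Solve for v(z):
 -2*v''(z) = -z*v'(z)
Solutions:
 v(z) = C1 + C2*erfi(z/2)


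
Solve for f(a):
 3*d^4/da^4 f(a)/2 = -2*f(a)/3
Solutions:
 f(a) = (C1*sin(sqrt(3)*a/3) + C2*cos(sqrt(3)*a/3))*exp(-sqrt(3)*a/3) + (C3*sin(sqrt(3)*a/3) + C4*cos(sqrt(3)*a/3))*exp(sqrt(3)*a/3)


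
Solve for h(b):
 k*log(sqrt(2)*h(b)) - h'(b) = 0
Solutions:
 Integral(1/(2*log(_y) + log(2)), (_y, h(b))) = C1 + b*k/2


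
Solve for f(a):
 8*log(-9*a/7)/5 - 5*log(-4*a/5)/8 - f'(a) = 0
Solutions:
 f(a) = C1 + 39*a*log(-a)/40 + a*(-64*log(7) - 39 - 50*log(2) + 25*log(5) + 128*log(3))/40


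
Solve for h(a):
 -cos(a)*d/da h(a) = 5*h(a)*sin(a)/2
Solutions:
 h(a) = C1*cos(a)^(5/2)


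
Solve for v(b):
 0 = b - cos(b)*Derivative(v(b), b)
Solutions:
 v(b) = C1 + Integral(b/cos(b), b)


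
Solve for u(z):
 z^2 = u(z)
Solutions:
 u(z) = z^2


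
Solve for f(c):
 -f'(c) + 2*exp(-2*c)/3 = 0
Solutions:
 f(c) = C1 - exp(-2*c)/3


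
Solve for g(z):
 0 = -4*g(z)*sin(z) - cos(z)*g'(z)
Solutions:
 g(z) = C1*cos(z)^4


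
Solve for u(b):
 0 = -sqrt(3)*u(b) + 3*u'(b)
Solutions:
 u(b) = C1*exp(sqrt(3)*b/3)


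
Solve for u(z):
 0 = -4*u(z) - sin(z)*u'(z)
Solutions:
 u(z) = C1*(cos(z)^2 + 2*cos(z) + 1)/(cos(z)^2 - 2*cos(z) + 1)


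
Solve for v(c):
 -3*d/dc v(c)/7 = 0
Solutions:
 v(c) = C1


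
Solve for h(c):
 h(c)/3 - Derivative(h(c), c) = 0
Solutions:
 h(c) = C1*exp(c/3)


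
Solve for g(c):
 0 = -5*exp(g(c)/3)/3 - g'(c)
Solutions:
 g(c) = 3*log(1/(C1 + 5*c)) + 6*log(3)


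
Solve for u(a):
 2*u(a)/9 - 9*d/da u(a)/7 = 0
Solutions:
 u(a) = C1*exp(14*a/81)


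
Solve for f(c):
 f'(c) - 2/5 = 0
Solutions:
 f(c) = C1 + 2*c/5


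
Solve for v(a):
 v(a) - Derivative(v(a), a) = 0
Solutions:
 v(a) = C1*exp(a)


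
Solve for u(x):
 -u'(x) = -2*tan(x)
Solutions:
 u(x) = C1 - 2*log(cos(x))


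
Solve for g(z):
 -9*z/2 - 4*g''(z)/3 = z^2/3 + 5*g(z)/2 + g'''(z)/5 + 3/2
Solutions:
 g(z) = C1*exp(z*(-80 + 160*2^(2/3)*5^(1/3)/(27*sqrt(3289) + 2009)^(1/3) + 2^(1/3)*5^(2/3)*(27*sqrt(3289) + 2009)^(1/3))/36)*sin(10^(1/3)*sqrt(3)*z*(-5^(1/3)*(27*sqrt(3289) + 2009)^(1/3) + 160*2^(1/3)/(27*sqrt(3289) + 2009)^(1/3))/36) + C2*exp(z*(-80 + 160*2^(2/3)*5^(1/3)/(27*sqrt(3289) + 2009)^(1/3) + 2^(1/3)*5^(2/3)*(27*sqrt(3289) + 2009)^(1/3))/36)*cos(10^(1/3)*sqrt(3)*z*(-5^(1/3)*(27*sqrt(3289) + 2009)^(1/3) + 160*2^(1/3)/(27*sqrt(3289) + 2009)^(1/3))/36) + C3*exp(-z*(160*2^(2/3)*5^(1/3)/(27*sqrt(3289) + 2009)^(1/3) + 40 + 2^(1/3)*5^(2/3)*(27*sqrt(3289) + 2009)^(1/3))/18) - 2*z^2/15 - 9*z/5 - 103/225


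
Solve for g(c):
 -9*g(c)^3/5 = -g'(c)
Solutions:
 g(c) = -sqrt(10)*sqrt(-1/(C1 + 9*c))/2
 g(c) = sqrt(10)*sqrt(-1/(C1 + 9*c))/2


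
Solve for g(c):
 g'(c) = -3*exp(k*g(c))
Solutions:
 g(c) = Piecewise((log(1/(C1*k + 3*c*k))/k, Ne(k, 0)), (nan, True))
 g(c) = Piecewise((C1 - 3*c, Eq(k, 0)), (nan, True))


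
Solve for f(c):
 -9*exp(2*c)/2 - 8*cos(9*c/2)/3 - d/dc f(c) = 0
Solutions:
 f(c) = C1 - 9*exp(2*c)/4 - 16*sin(9*c/2)/27


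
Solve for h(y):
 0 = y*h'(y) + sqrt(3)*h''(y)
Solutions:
 h(y) = C1 + C2*erf(sqrt(2)*3^(3/4)*y/6)


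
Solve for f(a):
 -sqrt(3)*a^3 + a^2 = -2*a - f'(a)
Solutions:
 f(a) = C1 + sqrt(3)*a^4/4 - a^3/3 - a^2


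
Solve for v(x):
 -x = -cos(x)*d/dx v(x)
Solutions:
 v(x) = C1 + Integral(x/cos(x), x)


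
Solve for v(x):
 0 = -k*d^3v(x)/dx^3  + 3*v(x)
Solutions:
 v(x) = C1*exp(3^(1/3)*x*(1/k)^(1/3)) + C2*exp(x*(-3^(1/3) + 3^(5/6)*I)*(1/k)^(1/3)/2) + C3*exp(-x*(3^(1/3) + 3^(5/6)*I)*(1/k)^(1/3)/2)


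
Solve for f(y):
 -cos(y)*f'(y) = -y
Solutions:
 f(y) = C1 + Integral(y/cos(y), y)


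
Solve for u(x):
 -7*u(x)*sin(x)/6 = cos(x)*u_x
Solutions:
 u(x) = C1*cos(x)^(7/6)


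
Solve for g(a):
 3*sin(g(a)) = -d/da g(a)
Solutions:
 g(a) = -acos((-C1 - exp(6*a))/(C1 - exp(6*a))) + 2*pi
 g(a) = acos((-C1 - exp(6*a))/(C1 - exp(6*a)))


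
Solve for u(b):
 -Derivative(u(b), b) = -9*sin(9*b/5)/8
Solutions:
 u(b) = C1 - 5*cos(9*b/5)/8


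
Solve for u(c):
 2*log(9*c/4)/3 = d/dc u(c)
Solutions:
 u(c) = C1 + 2*c*log(c)/3 - 4*c*log(2)/3 - 2*c/3 + 4*c*log(3)/3


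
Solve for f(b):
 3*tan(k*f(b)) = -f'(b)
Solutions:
 f(b) = Piecewise((-asin(exp(C1*k - 3*b*k))/k + pi/k, Ne(k, 0)), (nan, True))
 f(b) = Piecewise((asin(exp(C1*k - 3*b*k))/k, Ne(k, 0)), (nan, True))


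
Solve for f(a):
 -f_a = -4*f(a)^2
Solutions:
 f(a) = -1/(C1 + 4*a)


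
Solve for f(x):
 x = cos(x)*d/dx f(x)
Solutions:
 f(x) = C1 + Integral(x/cos(x), x)


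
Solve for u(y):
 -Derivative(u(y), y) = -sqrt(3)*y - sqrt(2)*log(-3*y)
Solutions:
 u(y) = C1 + sqrt(3)*y^2/2 + sqrt(2)*y*log(-y) + sqrt(2)*y*(-1 + log(3))


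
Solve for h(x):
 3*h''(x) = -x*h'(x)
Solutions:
 h(x) = C1 + C2*erf(sqrt(6)*x/6)


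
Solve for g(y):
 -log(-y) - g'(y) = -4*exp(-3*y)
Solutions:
 g(y) = C1 - y*log(-y) + y - 4*exp(-3*y)/3


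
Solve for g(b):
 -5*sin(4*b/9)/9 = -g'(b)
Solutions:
 g(b) = C1 - 5*cos(4*b/9)/4


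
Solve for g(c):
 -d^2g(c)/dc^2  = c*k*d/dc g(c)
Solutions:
 g(c) = Piecewise((-sqrt(2)*sqrt(pi)*C1*erf(sqrt(2)*c*sqrt(k)/2)/(2*sqrt(k)) - C2, (k > 0) | (k < 0)), (-C1*c - C2, True))


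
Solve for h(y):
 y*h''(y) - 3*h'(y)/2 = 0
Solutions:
 h(y) = C1 + C2*y^(5/2)


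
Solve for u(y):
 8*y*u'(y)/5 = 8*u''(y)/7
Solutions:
 u(y) = C1 + C2*erfi(sqrt(70)*y/10)


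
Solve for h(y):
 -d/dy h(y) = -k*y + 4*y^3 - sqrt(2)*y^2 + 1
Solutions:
 h(y) = C1 + k*y^2/2 - y^4 + sqrt(2)*y^3/3 - y


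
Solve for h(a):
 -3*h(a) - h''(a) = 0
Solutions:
 h(a) = C1*sin(sqrt(3)*a) + C2*cos(sqrt(3)*a)


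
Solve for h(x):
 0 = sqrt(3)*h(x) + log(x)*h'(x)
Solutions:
 h(x) = C1*exp(-sqrt(3)*li(x))


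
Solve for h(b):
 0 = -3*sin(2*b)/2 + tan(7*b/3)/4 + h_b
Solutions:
 h(b) = C1 + 3*log(cos(7*b/3))/28 - 3*cos(2*b)/4


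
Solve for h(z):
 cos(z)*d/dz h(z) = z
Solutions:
 h(z) = C1 + Integral(z/cos(z), z)


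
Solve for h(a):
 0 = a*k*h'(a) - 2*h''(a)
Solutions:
 h(a) = Piecewise((-sqrt(pi)*C1*erf(a*sqrt(-k)/2)/sqrt(-k) - C2, (k > 0) | (k < 0)), (-C1*a - C2, True))


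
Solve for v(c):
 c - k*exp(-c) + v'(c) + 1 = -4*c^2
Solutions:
 v(c) = C1 - 4*c^3/3 - c^2/2 - c - k*exp(-c)


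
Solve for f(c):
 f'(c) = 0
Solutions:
 f(c) = C1


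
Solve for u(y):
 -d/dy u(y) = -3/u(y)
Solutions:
 u(y) = -sqrt(C1 + 6*y)
 u(y) = sqrt(C1 + 6*y)


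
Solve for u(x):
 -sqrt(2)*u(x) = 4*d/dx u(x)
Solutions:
 u(x) = C1*exp(-sqrt(2)*x/4)


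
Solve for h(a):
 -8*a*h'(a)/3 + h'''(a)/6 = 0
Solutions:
 h(a) = C1 + Integral(C2*airyai(2*2^(1/3)*a) + C3*airybi(2*2^(1/3)*a), a)


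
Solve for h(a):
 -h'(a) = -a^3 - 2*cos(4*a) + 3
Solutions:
 h(a) = C1 + a^4/4 - 3*a + sin(4*a)/2


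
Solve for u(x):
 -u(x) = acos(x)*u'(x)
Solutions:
 u(x) = C1*exp(-Integral(1/acos(x), x))


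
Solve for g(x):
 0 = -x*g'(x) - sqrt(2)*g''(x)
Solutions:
 g(x) = C1 + C2*erf(2^(1/4)*x/2)


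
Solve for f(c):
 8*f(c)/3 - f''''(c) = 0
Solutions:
 f(c) = C1*exp(-6^(3/4)*c/3) + C2*exp(6^(3/4)*c/3) + C3*sin(6^(3/4)*c/3) + C4*cos(6^(3/4)*c/3)


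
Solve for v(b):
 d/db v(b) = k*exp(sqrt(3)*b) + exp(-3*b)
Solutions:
 v(b) = C1 + sqrt(3)*k*exp(sqrt(3)*b)/3 - exp(-3*b)/3


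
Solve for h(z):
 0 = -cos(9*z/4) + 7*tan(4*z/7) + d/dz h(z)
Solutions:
 h(z) = C1 + 49*log(cos(4*z/7))/4 + 4*sin(9*z/4)/9


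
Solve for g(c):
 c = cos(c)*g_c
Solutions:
 g(c) = C1 + Integral(c/cos(c), c)


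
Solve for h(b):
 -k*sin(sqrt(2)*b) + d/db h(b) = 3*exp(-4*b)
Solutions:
 h(b) = C1 - sqrt(2)*k*cos(sqrt(2)*b)/2 - 3*exp(-4*b)/4


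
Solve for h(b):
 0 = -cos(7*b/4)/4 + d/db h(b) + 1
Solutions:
 h(b) = C1 - b + sin(7*b/4)/7


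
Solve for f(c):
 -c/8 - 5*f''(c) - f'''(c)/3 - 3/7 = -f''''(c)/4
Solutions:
 f(c) = C1 + C2*c + C3*exp(2*c*(1 - sqrt(46))/3) + C4*exp(2*c*(1 + sqrt(46))/3) - c^3/240 - 353*c^2/8400


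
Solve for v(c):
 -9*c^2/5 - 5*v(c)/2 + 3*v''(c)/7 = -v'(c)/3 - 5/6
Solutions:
 v(c) = C1*exp(c*(-7 + sqrt(1939))/18) + C2*exp(-c*(7 + sqrt(1939))/18) - 18*c^2/25 - 24*c/125 + 799/13125


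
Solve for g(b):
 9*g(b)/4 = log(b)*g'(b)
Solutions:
 g(b) = C1*exp(9*li(b)/4)


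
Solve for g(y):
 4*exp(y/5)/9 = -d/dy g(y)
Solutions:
 g(y) = C1 - 20*exp(y/5)/9


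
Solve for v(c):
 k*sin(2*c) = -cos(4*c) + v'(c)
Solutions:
 v(c) = C1 - k*cos(2*c)/2 + sin(4*c)/4


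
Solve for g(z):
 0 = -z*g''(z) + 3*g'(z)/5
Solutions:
 g(z) = C1 + C2*z^(8/5)


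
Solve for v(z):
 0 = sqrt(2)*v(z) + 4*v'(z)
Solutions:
 v(z) = C1*exp(-sqrt(2)*z/4)


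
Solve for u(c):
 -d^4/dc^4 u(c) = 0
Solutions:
 u(c) = C1 + C2*c + C3*c^2 + C4*c^3


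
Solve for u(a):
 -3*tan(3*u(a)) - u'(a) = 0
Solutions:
 u(a) = -asin(C1*exp(-9*a))/3 + pi/3
 u(a) = asin(C1*exp(-9*a))/3


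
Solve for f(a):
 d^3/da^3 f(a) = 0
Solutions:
 f(a) = C1 + C2*a + C3*a^2


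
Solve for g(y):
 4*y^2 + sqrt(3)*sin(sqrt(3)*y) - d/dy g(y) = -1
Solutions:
 g(y) = C1 + 4*y^3/3 + y - cos(sqrt(3)*y)


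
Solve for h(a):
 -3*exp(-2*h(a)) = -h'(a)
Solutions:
 h(a) = log(-sqrt(C1 + 6*a))
 h(a) = log(C1 + 6*a)/2


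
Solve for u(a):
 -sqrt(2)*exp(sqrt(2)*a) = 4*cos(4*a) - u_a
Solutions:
 u(a) = C1 + exp(sqrt(2)*a) + sin(4*a)


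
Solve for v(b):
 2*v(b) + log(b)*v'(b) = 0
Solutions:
 v(b) = C1*exp(-2*li(b))


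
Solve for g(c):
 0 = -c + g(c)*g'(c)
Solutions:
 g(c) = -sqrt(C1 + c^2)
 g(c) = sqrt(C1 + c^2)


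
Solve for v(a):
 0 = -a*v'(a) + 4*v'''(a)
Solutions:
 v(a) = C1 + Integral(C2*airyai(2^(1/3)*a/2) + C3*airybi(2^(1/3)*a/2), a)


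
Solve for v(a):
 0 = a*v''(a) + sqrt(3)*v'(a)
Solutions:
 v(a) = C1 + C2*a^(1 - sqrt(3))


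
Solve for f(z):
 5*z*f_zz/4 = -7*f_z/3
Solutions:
 f(z) = C1 + C2/z^(13/15)


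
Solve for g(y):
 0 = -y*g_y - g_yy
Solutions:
 g(y) = C1 + C2*erf(sqrt(2)*y/2)


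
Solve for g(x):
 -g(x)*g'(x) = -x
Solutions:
 g(x) = -sqrt(C1 + x^2)
 g(x) = sqrt(C1 + x^2)


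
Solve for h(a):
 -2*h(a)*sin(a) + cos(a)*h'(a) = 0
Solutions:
 h(a) = C1/cos(a)^2


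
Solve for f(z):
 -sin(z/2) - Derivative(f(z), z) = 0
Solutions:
 f(z) = C1 + 2*cos(z/2)


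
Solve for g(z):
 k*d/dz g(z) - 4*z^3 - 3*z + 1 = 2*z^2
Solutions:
 g(z) = C1 + z^4/k + 2*z^3/(3*k) + 3*z^2/(2*k) - z/k


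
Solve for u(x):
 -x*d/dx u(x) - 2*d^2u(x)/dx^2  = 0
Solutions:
 u(x) = C1 + C2*erf(x/2)


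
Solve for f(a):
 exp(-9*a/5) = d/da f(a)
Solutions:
 f(a) = C1 - 5*exp(-9*a/5)/9


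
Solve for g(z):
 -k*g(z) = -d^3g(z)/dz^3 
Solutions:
 g(z) = C1*exp(k^(1/3)*z) + C2*exp(k^(1/3)*z*(-1 + sqrt(3)*I)/2) + C3*exp(-k^(1/3)*z*(1 + sqrt(3)*I)/2)


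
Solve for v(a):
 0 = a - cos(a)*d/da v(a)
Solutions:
 v(a) = C1 + Integral(a/cos(a), a)


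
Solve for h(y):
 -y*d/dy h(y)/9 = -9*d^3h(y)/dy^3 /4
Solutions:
 h(y) = C1 + Integral(C2*airyai(6^(2/3)*y/9) + C3*airybi(6^(2/3)*y/9), y)


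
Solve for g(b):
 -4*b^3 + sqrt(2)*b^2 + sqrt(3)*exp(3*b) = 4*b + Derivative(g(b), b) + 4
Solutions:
 g(b) = C1 - b^4 + sqrt(2)*b^3/3 - 2*b^2 - 4*b + sqrt(3)*exp(3*b)/3


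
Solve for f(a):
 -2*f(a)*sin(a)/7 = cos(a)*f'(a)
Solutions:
 f(a) = C1*cos(a)^(2/7)


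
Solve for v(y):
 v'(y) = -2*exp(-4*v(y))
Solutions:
 v(y) = log(-I*(C1 - 8*y)^(1/4))
 v(y) = log(I*(C1 - 8*y)^(1/4))
 v(y) = log(-(C1 - 8*y)^(1/4))
 v(y) = log(C1 - 8*y)/4


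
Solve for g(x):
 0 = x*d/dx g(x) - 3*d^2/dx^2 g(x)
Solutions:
 g(x) = C1 + C2*erfi(sqrt(6)*x/6)


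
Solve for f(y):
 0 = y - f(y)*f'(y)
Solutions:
 f(y) = -sqrt(C1 + y^2)
 f(y) = sqrt(C1 + y^2)


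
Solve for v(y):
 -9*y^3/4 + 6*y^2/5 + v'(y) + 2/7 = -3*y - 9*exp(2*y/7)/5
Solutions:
 v(y) = C1 + 9*y^4/16 - 2*y^3/5 - 3*y^2/2 - 2*y/7 - 63*exp(2*y/7)/10


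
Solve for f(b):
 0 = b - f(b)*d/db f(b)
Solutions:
 f(b) = -sqrt(C1 + b^2)
 f(b) = sqrt(C1 + b^2)


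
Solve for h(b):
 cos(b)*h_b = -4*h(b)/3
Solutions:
 h(b) = C1*(sin(b) - 1)^(2/3)/(sin(b) + 1)^(2/3)


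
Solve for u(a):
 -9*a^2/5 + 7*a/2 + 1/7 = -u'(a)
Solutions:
 u(a) = C1 + 3*a^3/5 - 7*a^2/4 - a/7


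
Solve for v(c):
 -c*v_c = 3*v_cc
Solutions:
 v(c) = C1 + C2*erf(sqrt(6)*c/6)


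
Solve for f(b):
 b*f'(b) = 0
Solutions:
 f(b) = C1


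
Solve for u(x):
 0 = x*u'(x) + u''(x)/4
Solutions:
 u(x) = C1 + C2*erf(sqrt(2)*x)


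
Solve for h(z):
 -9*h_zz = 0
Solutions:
 h(z) = C1 + C2*z


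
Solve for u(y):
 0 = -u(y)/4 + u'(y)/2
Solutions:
 u(y) = C1*exp(y/2)


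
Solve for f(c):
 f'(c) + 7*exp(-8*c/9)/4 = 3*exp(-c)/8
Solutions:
 f(c) = C1 - 3*exp(-c)/8 + 63*exp(-8*c/9)/32


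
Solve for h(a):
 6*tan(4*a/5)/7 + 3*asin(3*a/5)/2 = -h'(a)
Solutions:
 h(a) = C1 - 3*a*asin(3*a/5)/2 - sqrt(25 - 9*a^2)/2 + 15*log(cos(4*a/5))/14


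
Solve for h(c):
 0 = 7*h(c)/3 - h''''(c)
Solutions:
 h(c) = C1*exp(-3^(3/4)*7^(1/4)*c/3) + C2*exp(3^(3/4)*7^(1/4)*c/3) + C3*sin(3^(3/4)*7^(1/4)*c/3) + C4*cos(3^(3/4)*7^(1/4)*c/3)


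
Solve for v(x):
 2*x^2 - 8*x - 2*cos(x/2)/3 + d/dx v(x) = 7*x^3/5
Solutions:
 v(x) = C1 + 7*x^4/20 - 2*x^3/3 + 4*x^2 + 4*sin(x/2)/3


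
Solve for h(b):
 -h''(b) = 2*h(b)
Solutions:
 h(b) = C1*sin(sqrt(2)*b) + C2*cos(sqrt(2)*b)


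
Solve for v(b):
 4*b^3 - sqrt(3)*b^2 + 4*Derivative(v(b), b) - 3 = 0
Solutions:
 v(b) = C1 - b^4/4 + sqrt(3)*b^3/12 + 3*b/4


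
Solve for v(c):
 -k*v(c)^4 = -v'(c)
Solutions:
 v(c) = (-1/(C1 + 3*c*k))^(1/3)
 v(c) = (-1/(C1 + c*k))^(1/3)*(-3^(2/3) - 3*3^(1/6)*I)/6
 v(c) = (-1/(C1 + c*k))^(1/3)*(-3^(2/3) + 3*3^(1/6)*I)/6


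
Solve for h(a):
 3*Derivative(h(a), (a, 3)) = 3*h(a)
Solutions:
 h(a) = C3*exp(a) + (C1*sin(sqrt(3)*a/2) + C2*cos(sqrt(3)*a/2))*exp(-a/2)


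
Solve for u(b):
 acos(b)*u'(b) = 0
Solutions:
 u(b) = C1


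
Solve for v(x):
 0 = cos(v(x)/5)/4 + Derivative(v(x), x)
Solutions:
 x/4 - 5*log(sin(v(x)/5) - 1)/2 + 5*log(sin(v(x)/5) + 1)/2 = C1


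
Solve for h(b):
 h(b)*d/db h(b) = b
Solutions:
 h(b) = -sqrt(C1 + b^2)
 h(b) = sqrt(C1 + b^2)


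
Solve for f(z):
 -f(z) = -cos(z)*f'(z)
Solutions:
 f(z) = C1*sqrt(sin(z) + 1)/sqrt(sin(z) - 1)


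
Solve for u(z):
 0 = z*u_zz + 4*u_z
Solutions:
 u(z) = C1 + C2/z^3


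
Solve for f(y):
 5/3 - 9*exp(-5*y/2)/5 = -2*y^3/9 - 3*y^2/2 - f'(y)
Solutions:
 f(y) = C1 - y^4/18 - y^3/2 - 5*y/3 - 18*exp(-5*y/2)/25


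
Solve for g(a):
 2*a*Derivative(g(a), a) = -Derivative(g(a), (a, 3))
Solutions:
 g(a) = C1 + Integral(C2*airyai(-2^(1/3)*a) + C3*airybi(-2^(1/3)*a), a)


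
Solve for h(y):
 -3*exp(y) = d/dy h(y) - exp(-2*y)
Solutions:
 h(y) = C1 - 3*exp(y) - exp(-2*y)/2


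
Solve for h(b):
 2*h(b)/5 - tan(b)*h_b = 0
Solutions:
 h(b) = C1*sin(b)^(2/5)


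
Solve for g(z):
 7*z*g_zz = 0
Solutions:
 g(z) = C1 + C2*z


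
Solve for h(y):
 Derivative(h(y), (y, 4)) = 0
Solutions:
 h(y) = C1 + C2*y + C3*y^2 + C4*y^3


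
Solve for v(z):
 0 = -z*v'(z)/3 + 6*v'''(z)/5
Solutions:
 v(z) = C1 + Integral(C2*airyai(60^(1/3)*z/6) + C3*airybi(60^(1/3)*z/6), z)


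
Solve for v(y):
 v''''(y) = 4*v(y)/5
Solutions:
 v(y) = C1*exp(-sqrt(2)*5^(3/4)*y/5) + C2*exp(sqrt(2)*5^(3/4)*y/5) + C3*sin(sqrt(2)*5^(3/4)*y/5) + C4*cos(sqrt(2)*5^(3/4)*y/5)


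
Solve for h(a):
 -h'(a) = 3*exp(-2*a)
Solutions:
 h(a) = C1 + 3*exp(-2*a)/2


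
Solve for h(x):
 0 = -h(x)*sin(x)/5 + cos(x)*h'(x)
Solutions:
 h(x) = C1/cos(x)^(1/5)


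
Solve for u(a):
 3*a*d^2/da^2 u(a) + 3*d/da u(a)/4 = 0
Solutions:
 u(a) = C1 + C2*a^(3/4)


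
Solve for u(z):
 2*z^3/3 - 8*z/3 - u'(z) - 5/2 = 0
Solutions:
 u(z) = C1 + z^4/6 - 4*z^2/3 - 5*z/2


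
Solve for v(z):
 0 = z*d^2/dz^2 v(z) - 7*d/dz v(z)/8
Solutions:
 v(z) = C1 + C2*z^(15/8)


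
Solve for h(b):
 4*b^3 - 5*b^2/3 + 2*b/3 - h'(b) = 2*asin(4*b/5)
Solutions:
 h(b) = C1 + b^4 - 5*b^3/9 + b^2/3 - 2*b*asin(4*b/5) - sqrt(25 - 16*b^2)/2


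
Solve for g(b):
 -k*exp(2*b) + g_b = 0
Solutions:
 g(b) = C1 + k*exp(2*b)/2


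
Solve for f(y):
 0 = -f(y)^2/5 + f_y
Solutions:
 f(y) = -5/(C1 + y)


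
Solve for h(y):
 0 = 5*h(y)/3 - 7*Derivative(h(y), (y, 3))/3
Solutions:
 h(y) = C3*exp(5^(1/3)*7^(2/3)*y/7) + (C1*sin(sqrt(3)*5^(1/3)*7^(2/3)*y/14) + C2*cos(sqrt(3)*5^(1/3)*7^(2/3)*y/14))*exp(-5^(1/3)*7^(2/3)*y/14)


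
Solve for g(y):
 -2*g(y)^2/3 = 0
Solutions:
 g(y) = 0


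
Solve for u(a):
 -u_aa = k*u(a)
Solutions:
 u(a) = C1*exp(-a*sqrt(-k)) + C2*exp(a*sqrt(-k))


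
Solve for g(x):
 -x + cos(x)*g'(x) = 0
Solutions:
 g(x) = C1 + Integral(x/cos(x), x)


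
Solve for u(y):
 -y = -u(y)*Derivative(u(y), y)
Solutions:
 u(y) = -sqrt(C1 + y^2)
 u(y) = sqrt(C1 + y^2)


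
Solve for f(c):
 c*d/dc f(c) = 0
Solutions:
 f(c) = C1


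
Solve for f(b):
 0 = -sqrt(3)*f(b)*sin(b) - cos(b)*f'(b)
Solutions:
 f(b) = C1*cos(b)^(sqrt(3))


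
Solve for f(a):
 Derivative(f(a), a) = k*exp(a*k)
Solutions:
 f(a) = C1 + exp(a*k)


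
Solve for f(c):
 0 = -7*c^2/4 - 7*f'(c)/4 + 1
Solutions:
 f(c) = C1 - c^3/3 + 4*c/7


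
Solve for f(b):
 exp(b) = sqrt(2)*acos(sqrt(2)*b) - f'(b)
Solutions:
 f(b) = C1 + sqrt(2)*(b*acos(sqrt(2)*b) - sqrt(2)*sqrt(1 - 2*b^2)/2) - exp(b)


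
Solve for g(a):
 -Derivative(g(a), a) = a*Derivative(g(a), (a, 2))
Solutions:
 g(a) = C1 + C2*log(a)


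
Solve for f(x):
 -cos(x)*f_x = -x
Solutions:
 f(x) = C1 + Integral(x/cos(x), x)


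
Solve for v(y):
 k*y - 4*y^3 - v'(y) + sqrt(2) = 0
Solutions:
 v(y) = C1 + k*y^2/2 - y^4 + sqrt(2)*y


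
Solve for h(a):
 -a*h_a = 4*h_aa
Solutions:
 h(a) = C1 + C2*erf(sqrt(2)*a/4)


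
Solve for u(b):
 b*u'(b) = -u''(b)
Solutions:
 u(b) = C1 + C2*erf(sqrt(2)*b/2)


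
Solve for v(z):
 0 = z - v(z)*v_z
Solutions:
 v(z) = -sqrt(C1 + z^2)
 v(z) = sqrt(C1 + z^2)


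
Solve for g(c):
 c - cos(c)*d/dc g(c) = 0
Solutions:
 g(c) = C1 + Integral(c/cos(c), c)


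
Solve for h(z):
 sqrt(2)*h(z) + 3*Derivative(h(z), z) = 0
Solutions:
 h(z) = C1*exp(-sqrt(2)*z/3)


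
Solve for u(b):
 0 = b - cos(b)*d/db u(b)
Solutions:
 u(b) = C1 + Integral(b/cos(b), b)


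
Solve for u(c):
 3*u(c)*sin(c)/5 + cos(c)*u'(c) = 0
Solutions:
 u(c) = C1*cos(c)^(3/5)


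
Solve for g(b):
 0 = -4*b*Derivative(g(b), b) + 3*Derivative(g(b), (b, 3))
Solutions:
 g(b) = C1 + Integral(C2*airyai(6^(2/3)*b/3) + C3*airybi(6^(2/3)*b/3), b)


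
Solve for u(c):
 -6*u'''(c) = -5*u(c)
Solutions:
 u(c) = C3*exp(5^(1/3)*6^(2/3)*c/6) + (C1*sin(2^(2/3)*3^(1/6)*5^(1/3)*c/4) + C2*cos(2^(2/3)*3^(1/6)*5^(1/3)*c/4))*exp(-5^(1/3)*6^(2/3)*c/12)


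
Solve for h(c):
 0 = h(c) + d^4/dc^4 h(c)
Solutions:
 h(c) = (C1*sin(sqrt(2)*c/2) + C2*cos(sqrt(2)*c/2))*exp(-sqrt(2)*c/2) + (C3*sin(sqrt(2)*c/2) + C4*cos(sqrt(2)*c/2))*exp(sqrt(2)*c/2)


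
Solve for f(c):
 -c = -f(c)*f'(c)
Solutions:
 f(c) = -sqrt(C1 + c^2)
 f(c) = sqrt(C1 + c^2)


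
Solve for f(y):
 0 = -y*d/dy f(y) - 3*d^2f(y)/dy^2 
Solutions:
 f(y) = C1 + C2*erf(sqrt(6)*y/6)


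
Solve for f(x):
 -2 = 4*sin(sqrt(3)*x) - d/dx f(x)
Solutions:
 f(x) = C1 + 2*x - 4*sqrt(3)*cos(sqrt(3)*x)/3


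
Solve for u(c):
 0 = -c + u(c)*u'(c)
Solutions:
 u(c) = -sqrt(C1 + c^2)
 u(c) = sqrt(C1 + c^2)


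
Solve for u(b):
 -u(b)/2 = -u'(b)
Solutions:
 u(b) = C1*exp(b/2)


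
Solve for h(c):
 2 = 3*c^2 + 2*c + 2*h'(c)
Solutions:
 h(c) = C1 - c^3/2 - c^2/2 + c


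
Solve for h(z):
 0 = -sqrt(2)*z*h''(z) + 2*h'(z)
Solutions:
 h(z) = C1 + C2*z^(1 + sqrt(2))


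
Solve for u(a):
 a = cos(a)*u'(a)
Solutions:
 u(a) = C1 + Integral(a/cos(a), a)


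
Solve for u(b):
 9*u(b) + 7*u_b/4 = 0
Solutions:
 u(b) = C1*exp(-36*b/7)


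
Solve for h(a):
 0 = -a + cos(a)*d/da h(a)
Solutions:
 h(a) = C1 + Integral(a/cos(a), a)


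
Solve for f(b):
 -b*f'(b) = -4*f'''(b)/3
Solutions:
 f(b) = C1 + Integral(C2*airyai(6^(1/3)*b/2) + C3*airybi(6^(1/3)*b/2), b)


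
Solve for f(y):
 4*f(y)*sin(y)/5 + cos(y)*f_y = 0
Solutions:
 f(y) = C1*cos(y)^(4/5)


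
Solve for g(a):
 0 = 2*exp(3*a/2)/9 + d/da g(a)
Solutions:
 g(a) = C1 - 4*exp(3*a/2)/27


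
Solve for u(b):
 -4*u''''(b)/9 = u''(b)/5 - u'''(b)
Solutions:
 u(b) = C1 + C2*b + C3*exp(3*b*(15 - sqrt(145))/40) + C4*exp(3*b*(sqrt(145) + 15)/40)


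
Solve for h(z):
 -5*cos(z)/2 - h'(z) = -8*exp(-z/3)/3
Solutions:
 h(z) = C1 - 5*sin(z)/2 - 8*exp(-z/3)


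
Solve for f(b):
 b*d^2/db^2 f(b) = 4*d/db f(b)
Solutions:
 f(b) = C1 + C2*b^5


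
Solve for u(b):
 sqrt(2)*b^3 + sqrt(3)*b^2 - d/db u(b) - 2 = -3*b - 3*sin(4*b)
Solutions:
 u(b) = C1 + sqrt(2)*b^4/4 + sqrt(3)*b^3/3 + 3*b^2/2 - 2*b - 3*cos(4*b)/4


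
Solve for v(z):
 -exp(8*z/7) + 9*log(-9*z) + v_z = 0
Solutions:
 v(z) = C1 - 9*z*log(-z) + 9*z*(1 - 2*log(3)) + 7*exp(8*z/7)/8


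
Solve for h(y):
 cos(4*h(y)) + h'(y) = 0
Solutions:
 h(y) = -asin((C1 + exp(8*y))/(C1 - exp(8*y)))/4 + pi/4
 h(y) = asin((C1 + exp(8*y))/(C1 - exp(8*y)))/4


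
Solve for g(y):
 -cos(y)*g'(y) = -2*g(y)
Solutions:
 g(y) = C1*(sin(y) + 1)/(sin(y) - 1)


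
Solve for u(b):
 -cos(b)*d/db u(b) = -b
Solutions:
 u(b) = C1 + Integral(b/cos(b), b)


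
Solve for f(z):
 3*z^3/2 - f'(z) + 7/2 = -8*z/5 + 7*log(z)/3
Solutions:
 f(z) = C1 + 3*z^4/8 + 4*z^2/5 - 7*z*log(z)/3 + 35*z/6


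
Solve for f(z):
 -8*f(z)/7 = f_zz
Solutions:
 f(z) = C1*sin(2*sqrt(14)*z/7) + C2*cos(2*sqrt(14)*z/7)


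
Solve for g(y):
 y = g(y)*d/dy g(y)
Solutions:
 g(y) = -sqrt(C1 + y^2)
 g(y) = sqrt(C1 + y^2)


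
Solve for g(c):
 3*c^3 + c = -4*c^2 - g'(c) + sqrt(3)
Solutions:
 g(c) = C1 - 3*c^4/4 - 4*c^3/3 - c^2/2 + sqrt(3)*c


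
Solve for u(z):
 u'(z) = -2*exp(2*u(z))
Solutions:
 u(z) = log(-sqrt(-1/(C1 - 2*z))) - log(2)/2
 u(z) = log(-1/(C1 - 2*z))/2 - log(2)/2


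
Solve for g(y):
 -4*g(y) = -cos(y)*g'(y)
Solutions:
 g(y) = C1*(sin(y)^2 + 2*sin(y) + 1)/(sin(y)^2 - 2*sin(y) + 1)


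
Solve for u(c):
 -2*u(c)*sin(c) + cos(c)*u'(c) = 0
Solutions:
 u(c) = C1/cos(c)^2


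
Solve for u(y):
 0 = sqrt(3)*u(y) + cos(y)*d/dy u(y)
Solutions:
 u(y) = C1*(sin(y) - 1)^(sqrt(3)/2)/(sin(y) + 1)^(sqrt(3)/2)


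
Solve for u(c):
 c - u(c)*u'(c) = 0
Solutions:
 u(c) = -sqrt(C1 + c^2)
 u(c) = sqrt(C1 + c^2)


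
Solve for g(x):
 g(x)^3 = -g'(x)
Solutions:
 g(x) = -sqrt(2)*sqrt(-1/(C1 - x))/2
 g(x) = sqrt(2)*sqrt(-1/(C1 - x))/2


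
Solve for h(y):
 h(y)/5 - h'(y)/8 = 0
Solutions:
 h(y) = C1*exp(8*y/5)


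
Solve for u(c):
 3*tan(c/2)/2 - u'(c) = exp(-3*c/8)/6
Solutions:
 u(c) = C1 + 3*log(tan(c/2)^2 + 1)/2 + 4*exp(-3*c/8)/9


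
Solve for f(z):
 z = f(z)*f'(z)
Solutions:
 f(z) = -sqrt(C1 + z^2)
 f(z) = sqrt(C1 + z^2)


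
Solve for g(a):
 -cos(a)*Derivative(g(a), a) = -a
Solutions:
 g(a) = C1 + Integral(a/cos(a), a)


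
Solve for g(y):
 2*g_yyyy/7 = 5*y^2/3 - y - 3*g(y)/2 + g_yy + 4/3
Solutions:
 g(y) = 10*y^2/9 - 2*y/3 + (C1*sin(sqrt(2)*21^(1/4)*y*sin(atan(sqrt(35)/7)/2)/2) + C2*cos(sqrt(2)*21^(1/4)*y*sin(atan(sqrt(35)/7)/2)/2))*exp(-sqrt(2)*21^(1/4)*y*cos(atan(sqrt(35)/7)/2)/2) + (C3*sin(sqrt(2)*21^(1/4)*y*sin(atan(sqrt(35)/7)/2)/2) + C4*cos(sqrt(2)*21^(1/4)*y*sin(atan(sqrt(35)/7)/2)/2))*exp(sqrt(2)*21^(1/4)*y*cos(atan(sqrt(35)/7)/2)/2) + 64/27


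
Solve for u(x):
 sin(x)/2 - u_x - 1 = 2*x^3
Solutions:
 u(x) = C1 - x^4/2 - x - cos(x)/2


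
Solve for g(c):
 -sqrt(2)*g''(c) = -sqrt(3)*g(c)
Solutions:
 g(c) = C1*exp(-2^(3/4)*3^(1/4)*c/2) + C2*exp(2^(3/4)*3^(1/4)*c/2)


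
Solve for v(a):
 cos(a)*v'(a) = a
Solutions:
 v(a) = C1 + Integral(a/cos(a), a)


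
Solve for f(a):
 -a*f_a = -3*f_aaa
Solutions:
 f(a) = C1 + Integral(C2*airyai(3^(2/3)*a/3) + C3*airybi(3^(2/3)*a/3), a)


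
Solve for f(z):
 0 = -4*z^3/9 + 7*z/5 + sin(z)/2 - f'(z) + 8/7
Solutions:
 f(z) = C1 - z^4/9 + 7*z^2/10 + 8*z/7 - cos(z)/2


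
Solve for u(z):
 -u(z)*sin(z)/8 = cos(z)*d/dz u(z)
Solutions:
 u(z) = C1*cos(z)^(1/8)


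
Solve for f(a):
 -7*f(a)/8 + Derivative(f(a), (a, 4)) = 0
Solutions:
 f(a) = C1*exp(-14^(1/4)*a/2) + C2*exp(14^(1/4)*a/2) + C3*sin(14^(1/4)*a/2) + C4*cos(14^(1/4)*a/2)


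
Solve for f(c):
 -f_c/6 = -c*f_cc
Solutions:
 f(c) = C1 + C2*c^(7/6)


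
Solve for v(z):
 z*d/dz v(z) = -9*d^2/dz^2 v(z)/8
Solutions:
 v(z) = C1 + C2*erf(2*z/3)


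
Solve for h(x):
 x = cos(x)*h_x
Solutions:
 h(x) = C1 + Integral(x/cos(x), x)


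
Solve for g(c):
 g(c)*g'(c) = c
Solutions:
 g(c) = -sqrt(C1 + c^2)
 g(c) = sqrt(C1 + c^2)


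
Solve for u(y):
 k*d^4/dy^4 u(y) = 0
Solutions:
 u(y) = C1 + C2*y + C3*y^2 + C4*y^3


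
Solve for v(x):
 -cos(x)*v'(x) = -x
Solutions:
 v(x) = C1 + Integral(x/cos(x), x)


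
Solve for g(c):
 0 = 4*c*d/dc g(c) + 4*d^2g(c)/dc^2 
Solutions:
 g(c) = C1 + C2*erf(sqrt(2)*c/2)


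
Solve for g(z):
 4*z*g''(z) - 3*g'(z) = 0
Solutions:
 g(z) = C1 + C2*z^(7/4)


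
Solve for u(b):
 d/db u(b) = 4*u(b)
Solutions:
 u(b) = C1*exp(4*b)


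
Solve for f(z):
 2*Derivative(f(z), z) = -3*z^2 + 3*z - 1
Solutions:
 f(z) = C1 - z^3/2 + 3*z^2/4 - z/2


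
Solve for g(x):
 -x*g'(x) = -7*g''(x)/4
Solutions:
 g(x) = C1 + C2*erfi(sqrt(14)*x/7)


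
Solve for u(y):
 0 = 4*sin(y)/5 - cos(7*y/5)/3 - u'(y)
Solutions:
 u(y) = C1 - 5*sin(7*y/5)/21 - 4*cos(y)/5


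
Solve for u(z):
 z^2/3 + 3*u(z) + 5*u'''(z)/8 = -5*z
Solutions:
 u(z) = C3*exp(-2*3^(1/3)*5^(2/3)*z/5) - z^2/9 - 5*z/3 + (C1*sin(3^(5/6)*5^(2/3)*z/5) + C2*cos(3^(5/6)*5^(2/3)*z/5))*exp(3^(1/3)*5^(2/3)*z/5)


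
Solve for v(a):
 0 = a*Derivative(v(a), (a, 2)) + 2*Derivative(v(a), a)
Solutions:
 v(a) = C1 + C2/a


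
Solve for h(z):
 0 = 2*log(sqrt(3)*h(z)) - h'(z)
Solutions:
 -Integral(1/(2*log(_y) + log(3)), (_y, h(z))) = C1 - z


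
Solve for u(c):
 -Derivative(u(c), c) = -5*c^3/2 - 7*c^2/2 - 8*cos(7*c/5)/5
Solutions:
 u(c) = C1 + 5*c^4/8 + 7*c^3/6 + 8*sin(7*c/5)/7


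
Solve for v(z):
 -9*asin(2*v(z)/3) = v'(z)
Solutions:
 Integral(1/asin(2*_y/3), (_y, v(z))) = C1 - 9*z


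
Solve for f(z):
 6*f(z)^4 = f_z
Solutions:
 f(z) = (-1/(C1 + 18*z))^(1/3)
 f(z) = (-1/(C1 + 6*z))^(1/3)*(-3^(2/3) - 3*3^(1/6)*I)/6
 f(z) = (-1/(C1 + 6*z))^(1/3)*(-3^(2/3) + 3*3^(1/6)*I)/6


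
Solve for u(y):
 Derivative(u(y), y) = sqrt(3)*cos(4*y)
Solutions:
 u(y) = C1 + sqrt(3)*sin(4*y)/4


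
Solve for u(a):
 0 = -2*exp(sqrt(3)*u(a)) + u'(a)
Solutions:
 u(a) = sqrt(3)*(2*log(-1/(C1 + 2*a)) - log(3))/6


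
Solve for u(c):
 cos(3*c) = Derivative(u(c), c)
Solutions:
 u(c) = C1 + sin(3*c)/3


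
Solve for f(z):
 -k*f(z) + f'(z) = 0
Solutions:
 f(z) = C1*exp(k*z)


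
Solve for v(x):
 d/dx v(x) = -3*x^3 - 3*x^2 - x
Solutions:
 v(x) = C1 - 3*x^4/4 - x^3 - x^2/2


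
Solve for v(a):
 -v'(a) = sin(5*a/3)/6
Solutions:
 v(a) = C1 + cos(5*a/3)/10


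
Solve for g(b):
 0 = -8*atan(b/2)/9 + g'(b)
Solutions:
 g(b) = C1 + 8*b*atan(b/2)/9 - 8*log(b^2 + 4)/9
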